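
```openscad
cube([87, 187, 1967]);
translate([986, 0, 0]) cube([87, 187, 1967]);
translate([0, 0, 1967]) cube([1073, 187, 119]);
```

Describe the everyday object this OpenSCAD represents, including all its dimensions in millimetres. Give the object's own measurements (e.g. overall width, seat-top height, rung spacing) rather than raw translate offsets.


A door frame. The clear opening is 899 mm wide and 1967 mm high. Two 87 mm wide jambs, 187 mm deep, stand either side of the opening from the floor to the top of the opening. A 119 mm thick head sits across the top of both jambs, spanning the full outside width of the frame.


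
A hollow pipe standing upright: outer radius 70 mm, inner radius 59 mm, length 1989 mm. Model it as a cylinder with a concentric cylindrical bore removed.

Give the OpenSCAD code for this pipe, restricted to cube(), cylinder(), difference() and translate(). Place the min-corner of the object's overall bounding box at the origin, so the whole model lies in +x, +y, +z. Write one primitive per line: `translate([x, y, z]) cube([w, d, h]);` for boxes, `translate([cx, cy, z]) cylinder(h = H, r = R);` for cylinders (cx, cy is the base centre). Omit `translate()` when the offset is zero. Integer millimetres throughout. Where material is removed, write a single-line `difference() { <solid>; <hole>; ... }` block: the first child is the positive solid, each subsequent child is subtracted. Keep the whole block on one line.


difference() { translate([70, 70, 0]) cylinder(h = 1989, r = 70); translate([70, 70, 0]) cylinder(h = 1989, r = 59); }


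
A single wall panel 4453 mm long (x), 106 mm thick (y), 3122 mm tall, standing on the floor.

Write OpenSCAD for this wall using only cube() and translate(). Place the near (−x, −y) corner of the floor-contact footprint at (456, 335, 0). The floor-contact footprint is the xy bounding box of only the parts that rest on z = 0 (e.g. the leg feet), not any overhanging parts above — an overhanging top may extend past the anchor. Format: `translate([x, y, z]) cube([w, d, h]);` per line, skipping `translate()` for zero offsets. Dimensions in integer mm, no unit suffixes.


translate([456, 335, 0]) cube([4453, 106, 3122]);


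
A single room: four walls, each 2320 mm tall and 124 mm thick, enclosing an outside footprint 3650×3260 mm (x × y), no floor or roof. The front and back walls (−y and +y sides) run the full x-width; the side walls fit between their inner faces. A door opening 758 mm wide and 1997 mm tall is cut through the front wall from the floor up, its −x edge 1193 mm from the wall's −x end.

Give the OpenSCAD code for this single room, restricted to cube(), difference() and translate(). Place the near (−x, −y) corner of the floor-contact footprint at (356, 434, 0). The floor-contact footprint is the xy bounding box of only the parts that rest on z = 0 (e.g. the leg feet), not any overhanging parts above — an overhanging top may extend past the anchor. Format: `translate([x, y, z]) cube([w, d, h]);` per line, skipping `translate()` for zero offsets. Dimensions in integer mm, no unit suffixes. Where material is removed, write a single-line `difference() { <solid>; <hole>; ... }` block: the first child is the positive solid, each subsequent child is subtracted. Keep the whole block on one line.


difference() { translate([356, 434, 0]) cube([3650, 124, 2320]); translate([1549, 434, 0]) cube([758, 124, 1997]); }
translate([356, 3570, 0]) cube([3650, 124, 2320]);
translate([356, 558, 0]) cube([124, 3012, 2320]);
translate([3882, 558, 0]) cube([124, 3012, 2320]);


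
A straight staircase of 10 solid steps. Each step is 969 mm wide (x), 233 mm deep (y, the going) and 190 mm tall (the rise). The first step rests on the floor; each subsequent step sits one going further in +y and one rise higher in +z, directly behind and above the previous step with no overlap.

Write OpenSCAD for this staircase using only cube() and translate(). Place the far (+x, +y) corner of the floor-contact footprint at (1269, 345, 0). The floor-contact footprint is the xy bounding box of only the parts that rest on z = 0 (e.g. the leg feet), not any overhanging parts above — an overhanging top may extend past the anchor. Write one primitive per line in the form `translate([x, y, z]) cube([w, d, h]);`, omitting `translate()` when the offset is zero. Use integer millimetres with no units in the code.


translate([300, 112, 0]) cube([969, 233, 190]);
translate([300, 345, 190]) cube([969, 233, 190]);
translate([300, 578, 380]) cube([969, 233, 190]);
translate([300, 811, 570]) cube([969, 233, 190]);
translate([300, 1044, 760]) cube([969, 233, 190]);
translate([300, 1277, 950]) cube([969, 233, 190]);
translate([300, 1510, 1140]) cube([969, 233, 190]);
translate([300, 1743, 1330]) cube([969, 233, 190]);
translate([300, 1976, 1520]) cube([969, 233, 190]);
translate([300, 2209, 1710]) cube([969, 233, 190]);


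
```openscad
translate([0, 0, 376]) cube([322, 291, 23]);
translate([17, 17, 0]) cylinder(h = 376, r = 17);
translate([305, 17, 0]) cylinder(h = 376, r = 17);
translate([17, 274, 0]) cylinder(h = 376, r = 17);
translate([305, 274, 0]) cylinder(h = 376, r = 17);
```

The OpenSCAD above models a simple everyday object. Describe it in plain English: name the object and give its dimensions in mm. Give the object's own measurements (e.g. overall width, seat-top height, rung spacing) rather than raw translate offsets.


A simple wooden stool: a rectangular seat 322 mm (x) by 291 mm (y), 23 mm thick, top face at z = 399 mm, on four round legs, each 34 mm in diameter. The legs rest on z = 0, each leg's axis is inset half a diameter from the nearest pair of seat edges (so the leg's bounding box is flush with the corner).


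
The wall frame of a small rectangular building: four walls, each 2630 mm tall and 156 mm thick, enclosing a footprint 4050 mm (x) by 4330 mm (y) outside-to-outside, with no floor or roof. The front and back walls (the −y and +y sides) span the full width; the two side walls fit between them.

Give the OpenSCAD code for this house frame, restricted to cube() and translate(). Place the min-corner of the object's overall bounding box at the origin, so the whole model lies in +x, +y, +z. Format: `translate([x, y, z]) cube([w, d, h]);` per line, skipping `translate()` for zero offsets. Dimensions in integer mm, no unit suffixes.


cube([4050, 156, 2630]);
translate([0, 4174, 0]) cube([4050, 156, 2630]);
translate([0, 156, 0]) cube([156, 4018, 2630]);
translate([3894, 156, 0]) cube([156, 4018, 2630]);


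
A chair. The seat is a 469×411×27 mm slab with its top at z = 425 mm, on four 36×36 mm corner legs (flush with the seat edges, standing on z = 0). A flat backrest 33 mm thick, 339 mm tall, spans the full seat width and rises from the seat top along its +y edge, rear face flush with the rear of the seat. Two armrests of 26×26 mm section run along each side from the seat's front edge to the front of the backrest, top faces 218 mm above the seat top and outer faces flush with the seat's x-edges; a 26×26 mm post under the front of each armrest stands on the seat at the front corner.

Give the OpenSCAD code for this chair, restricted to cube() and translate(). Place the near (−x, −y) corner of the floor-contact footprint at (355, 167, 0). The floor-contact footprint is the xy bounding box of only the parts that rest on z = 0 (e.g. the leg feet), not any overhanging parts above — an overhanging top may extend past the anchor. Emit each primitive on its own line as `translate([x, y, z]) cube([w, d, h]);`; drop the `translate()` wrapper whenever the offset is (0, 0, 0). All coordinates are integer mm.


translate([355, 167, 398]) cube([469, 411, 27]);
translate([355, 167, 0]) cube([36, 36, 398]);
translate([788, 167, 0]) cube([36, 36, 398]);
translate([355, 542, 0]) cube([36, 36, 398]);
translate([788, 542, 0]) cube([36, 36, 398]);
translate([355, 545, 425]) cube([469, 33, 339]);
translate([355, 167, 617]) cube([26, 378, 26]);
translate([798, 167, 617]) cube([26, 378, 26]);
translate([355, 167, 425]) cube([26, 26, 192]);
translate([798, 167, 425]) cube([26, 26, 192]);


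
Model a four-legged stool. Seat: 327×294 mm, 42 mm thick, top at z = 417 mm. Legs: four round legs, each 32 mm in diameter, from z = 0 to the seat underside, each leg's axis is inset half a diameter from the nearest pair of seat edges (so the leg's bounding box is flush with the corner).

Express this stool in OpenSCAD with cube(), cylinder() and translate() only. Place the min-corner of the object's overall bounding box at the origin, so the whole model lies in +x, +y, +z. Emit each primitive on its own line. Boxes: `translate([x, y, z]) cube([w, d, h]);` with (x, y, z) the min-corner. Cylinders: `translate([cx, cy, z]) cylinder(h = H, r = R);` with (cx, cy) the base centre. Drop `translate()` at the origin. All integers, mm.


translate([0, 0, 375]) cube([327, 294, 42]);
translate([16, 16, 0]) cylinder(h = 375, r = 16);
translate([311, 16, 0]) cylinder(h = 375, r = 16);
translate([16, 278, 0]) cylinder(h = 375, r = 16);
translate([311, 278, 0]) cylinder(h = 375, r = 16);


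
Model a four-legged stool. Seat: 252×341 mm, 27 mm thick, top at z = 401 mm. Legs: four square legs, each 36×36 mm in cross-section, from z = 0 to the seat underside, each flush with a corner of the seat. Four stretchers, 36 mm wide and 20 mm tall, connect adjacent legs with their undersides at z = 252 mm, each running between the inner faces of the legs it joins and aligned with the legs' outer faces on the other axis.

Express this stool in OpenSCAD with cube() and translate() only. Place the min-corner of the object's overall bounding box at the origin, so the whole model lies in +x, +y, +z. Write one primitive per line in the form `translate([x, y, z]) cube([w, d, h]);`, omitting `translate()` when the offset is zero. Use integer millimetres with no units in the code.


// leg_h = 401 - 27 = 374
// stretcher span = 252 - 2*36 = 180
translate([0, 0, 374]) cube([252, 341, 27]);
cube([36, 36, 374]);
translate([216, 0, 0]) cube([36, 36, 374]);
translate([0, 305, 0]) cube([36, 36, 374]);
translate([216, 305, 0]) cube([36, 36, 374]);
translate([36, 0, 252]) cube([180, 36, 20]);
translate([36, 305, 252]) cube([180, 36, 20]);
translate([0, 36, 252]) cube([36, 269, 20]);
translate([216, 36, 252]) cube([36, 269, 20]);


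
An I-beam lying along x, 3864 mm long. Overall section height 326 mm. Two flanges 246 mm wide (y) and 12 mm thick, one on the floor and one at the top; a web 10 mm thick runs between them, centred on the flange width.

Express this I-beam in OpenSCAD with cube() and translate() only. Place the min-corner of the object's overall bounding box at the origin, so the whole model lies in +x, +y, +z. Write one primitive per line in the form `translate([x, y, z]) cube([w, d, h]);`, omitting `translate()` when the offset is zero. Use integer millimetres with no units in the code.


cube([3864, 246, 12]);
translate([0, 118, 12]) cube([3864, 10, 302]);
translate([0, 0, 314]) cube([3864, 246, 12]);


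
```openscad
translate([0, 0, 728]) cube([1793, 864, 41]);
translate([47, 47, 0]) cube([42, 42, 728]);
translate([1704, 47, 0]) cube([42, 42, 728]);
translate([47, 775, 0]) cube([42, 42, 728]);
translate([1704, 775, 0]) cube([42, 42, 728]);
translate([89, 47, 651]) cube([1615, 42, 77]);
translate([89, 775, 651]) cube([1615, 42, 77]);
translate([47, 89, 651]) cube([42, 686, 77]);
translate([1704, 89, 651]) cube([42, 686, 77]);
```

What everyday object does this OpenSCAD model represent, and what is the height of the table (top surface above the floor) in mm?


A table. The table height is 769 mm.

A 1793×864×41 slab sits at z = 728 on four 42 mm square posts — a table. The top surface is at 728 + 41 = 769 mm.


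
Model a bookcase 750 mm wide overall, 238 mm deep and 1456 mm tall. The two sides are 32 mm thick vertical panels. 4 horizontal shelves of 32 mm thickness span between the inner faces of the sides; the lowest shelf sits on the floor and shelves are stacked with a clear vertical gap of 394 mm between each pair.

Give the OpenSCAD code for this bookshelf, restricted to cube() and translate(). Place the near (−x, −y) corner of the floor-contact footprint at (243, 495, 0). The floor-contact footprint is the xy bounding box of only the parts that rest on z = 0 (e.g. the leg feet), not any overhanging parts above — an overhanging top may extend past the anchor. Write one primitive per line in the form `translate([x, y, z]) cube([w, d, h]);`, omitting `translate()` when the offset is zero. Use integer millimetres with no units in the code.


translate([243, 495, 0]) cube([32, 238, 1456]);
translate([961, 495, 0]) cube([32, 238, 1456]);
translate([275, 495, 0]) cube([686, 238, 32]);
translate([275, 495, 426]) cube([686, 238, 32]);
translate([275, 495, 852]) cube([686, 238, 32]);
translate([275, 495, 1278]) cube([686, 238, 32]);


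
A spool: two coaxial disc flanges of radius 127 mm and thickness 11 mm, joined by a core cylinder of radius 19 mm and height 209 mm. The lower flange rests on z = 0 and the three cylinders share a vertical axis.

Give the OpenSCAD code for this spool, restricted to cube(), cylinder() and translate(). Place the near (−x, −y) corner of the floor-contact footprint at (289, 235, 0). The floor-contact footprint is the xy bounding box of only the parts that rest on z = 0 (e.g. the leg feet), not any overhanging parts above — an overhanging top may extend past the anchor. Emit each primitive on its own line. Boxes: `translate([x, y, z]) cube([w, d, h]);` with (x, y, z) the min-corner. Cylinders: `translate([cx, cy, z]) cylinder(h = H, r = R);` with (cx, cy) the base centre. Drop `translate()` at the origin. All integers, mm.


translate([416, 362, 0]) cylinder(h = 11, r = 127);
translate([416, 362, 11]) cylinder(h = 209, r = 19);
translate([416, 362, 220]) cylinder(h = 11, r = 127);


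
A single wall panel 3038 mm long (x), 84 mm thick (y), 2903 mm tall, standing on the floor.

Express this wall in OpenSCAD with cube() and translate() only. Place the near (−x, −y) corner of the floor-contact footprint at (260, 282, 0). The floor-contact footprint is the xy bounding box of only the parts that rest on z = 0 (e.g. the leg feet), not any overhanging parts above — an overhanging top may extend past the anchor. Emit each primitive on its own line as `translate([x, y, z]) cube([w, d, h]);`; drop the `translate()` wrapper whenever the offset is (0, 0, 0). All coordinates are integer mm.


translate([260, 282, 0]) cube([3038, 84, 2903]);


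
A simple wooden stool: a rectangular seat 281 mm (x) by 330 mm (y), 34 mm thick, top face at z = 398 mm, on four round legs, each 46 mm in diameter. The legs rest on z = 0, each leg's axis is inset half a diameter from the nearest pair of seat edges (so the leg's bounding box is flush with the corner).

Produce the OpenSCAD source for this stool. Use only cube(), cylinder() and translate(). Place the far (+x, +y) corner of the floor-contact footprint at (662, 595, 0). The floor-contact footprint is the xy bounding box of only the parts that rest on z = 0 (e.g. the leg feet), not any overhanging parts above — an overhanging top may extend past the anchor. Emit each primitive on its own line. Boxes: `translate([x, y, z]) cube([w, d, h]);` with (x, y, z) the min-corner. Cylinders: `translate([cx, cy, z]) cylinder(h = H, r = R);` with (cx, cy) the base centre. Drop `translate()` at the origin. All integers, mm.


translate([381, 265, 364]) cube([281, 330, 34]);
translate([404, 288, 0]) cylinder(h = 364, r = 23);
translate([639, 288, 0]) cylinder(h = 364, r = 23);
translate([404, 572, 0]) cylinder(h = 364, r = 23);
translate([639, 572, 0]) cylinder(h = 364, r = 23);


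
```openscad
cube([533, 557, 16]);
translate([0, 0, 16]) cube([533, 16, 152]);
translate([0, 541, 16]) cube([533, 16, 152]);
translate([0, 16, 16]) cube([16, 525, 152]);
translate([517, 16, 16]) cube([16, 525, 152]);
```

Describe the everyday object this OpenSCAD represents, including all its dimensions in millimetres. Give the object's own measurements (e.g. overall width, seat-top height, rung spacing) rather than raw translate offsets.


An open-topped rectangular box: outside dimensions 533×557×168 mm, with a uniform wall and base thickness of 16 mm. The base is a full 533×557 slab on the floor; four walls sit on top of the base. The front and back walls (the −y and +y sides) span the full width; the two side walls fit between them.


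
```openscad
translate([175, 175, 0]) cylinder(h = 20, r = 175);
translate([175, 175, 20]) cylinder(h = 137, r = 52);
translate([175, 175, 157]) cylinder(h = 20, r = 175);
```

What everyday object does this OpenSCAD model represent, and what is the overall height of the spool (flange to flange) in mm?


A spool. The overall height is 177 mm.

Three coaxial cylinders, large–small–large — a spool. Two 20 mm flanges and a 137 mm core give 20 + 137 + 20 = 177 mm.


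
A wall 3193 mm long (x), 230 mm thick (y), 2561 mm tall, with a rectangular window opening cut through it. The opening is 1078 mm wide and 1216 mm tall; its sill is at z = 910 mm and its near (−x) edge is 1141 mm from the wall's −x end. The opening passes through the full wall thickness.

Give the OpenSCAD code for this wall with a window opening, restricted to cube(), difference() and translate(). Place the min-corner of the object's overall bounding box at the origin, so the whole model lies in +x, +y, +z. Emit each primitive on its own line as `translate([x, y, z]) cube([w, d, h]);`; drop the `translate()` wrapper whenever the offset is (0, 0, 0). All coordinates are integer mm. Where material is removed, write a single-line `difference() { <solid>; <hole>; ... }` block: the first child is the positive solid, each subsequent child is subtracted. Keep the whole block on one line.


difference() { cube([3193, 230, 2561]); translate([1141, 0, 910]) cube([1078, 230, 1216]); }


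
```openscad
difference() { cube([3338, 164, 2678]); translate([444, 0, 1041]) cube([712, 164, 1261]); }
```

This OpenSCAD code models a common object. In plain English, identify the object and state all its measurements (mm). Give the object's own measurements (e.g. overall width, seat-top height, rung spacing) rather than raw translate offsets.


A wall 3338 mm long (x), 164 mm thick (y), 2678 mm tall, with a rectangular window opening cut through it. The opening is 712 mm wide and 1261 mm tall; its sill is at z = 1041 mm and its near (−x) edge is 444 mm from the wall's −x end. The opening passes through the full wall thickness.


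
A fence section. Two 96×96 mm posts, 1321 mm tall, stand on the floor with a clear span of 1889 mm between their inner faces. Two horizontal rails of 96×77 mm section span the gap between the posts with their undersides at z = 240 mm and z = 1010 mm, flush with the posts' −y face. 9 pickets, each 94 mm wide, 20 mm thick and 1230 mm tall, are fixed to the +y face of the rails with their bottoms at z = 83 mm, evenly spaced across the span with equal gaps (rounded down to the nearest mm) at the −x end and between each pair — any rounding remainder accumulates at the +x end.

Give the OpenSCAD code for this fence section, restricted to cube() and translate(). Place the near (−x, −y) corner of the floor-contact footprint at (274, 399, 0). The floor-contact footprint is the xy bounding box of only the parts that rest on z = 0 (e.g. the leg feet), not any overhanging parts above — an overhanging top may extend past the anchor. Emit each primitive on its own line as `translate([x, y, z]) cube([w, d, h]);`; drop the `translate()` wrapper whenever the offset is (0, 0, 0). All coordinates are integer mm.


translate([274, 399, 0]) cube([96, 96, 1321]);
translate([2259, 399, 0]) cube([96, 96, 1321]);
translate([370, 399, 240]) cube([1889, 96, 77]);
translate([370, 399, 1010]) cube([1889, 96, 77]);
translate([474, 495, 83]) cube([94, 20, 1230]);
translate([672, 495, 83]) cube([94, 20, 1230]);
translate([870, 495, 83]) cube([94, 20, 1230]);
translate([1068, 495, 83]) cube([94, 20, 1230]);
translate([1266, 495, 83]) cube([94, 20, 1230]);
translate([1464, 495, 83]) cube([94, 20, 1230]);
translate([1662, 495, 83]) cube([94, 20, 1230]);
translate([1860, 495, 83]) cube([94, 20, 1230]);
translate([2058, 495, 83]) cube([94, 20, 1230]);


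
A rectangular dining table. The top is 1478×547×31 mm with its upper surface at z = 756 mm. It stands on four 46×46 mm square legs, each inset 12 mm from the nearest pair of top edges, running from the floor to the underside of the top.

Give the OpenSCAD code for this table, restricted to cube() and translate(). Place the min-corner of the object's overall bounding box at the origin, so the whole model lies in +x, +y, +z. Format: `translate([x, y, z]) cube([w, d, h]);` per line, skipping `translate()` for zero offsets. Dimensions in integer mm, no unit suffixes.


translate([0, 0, 725]) cube([1478, 547, 31]);
translate([12, 12, 0]) cube([46, 46, 725]);
translate([1420, 12, 0]) cube([46, 46, 725]);
translate([12, 489, 0]) cube([46, 46, 725]);
translate([1420, 489, 0]) cube([46, 46, 725]);


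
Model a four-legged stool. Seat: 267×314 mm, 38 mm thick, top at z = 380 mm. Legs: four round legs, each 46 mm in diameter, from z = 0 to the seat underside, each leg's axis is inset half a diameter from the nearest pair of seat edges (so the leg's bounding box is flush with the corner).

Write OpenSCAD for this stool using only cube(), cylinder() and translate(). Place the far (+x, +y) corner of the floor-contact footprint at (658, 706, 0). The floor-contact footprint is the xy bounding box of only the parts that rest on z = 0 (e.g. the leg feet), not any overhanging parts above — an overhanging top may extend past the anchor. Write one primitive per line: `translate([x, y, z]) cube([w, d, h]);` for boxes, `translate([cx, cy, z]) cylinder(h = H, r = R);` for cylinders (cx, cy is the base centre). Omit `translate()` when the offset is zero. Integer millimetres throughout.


// leg_h = 380 - 38 = 342
translate([391, 392, 342]) cube([267, 314, 38]);
translate([414, 415, 0]) cylinder(h = 342, r = 23);
translate([635, 415, 0]) cylinder(h = 342, r = 23);
translate([414, 683, 0]) cylinder(h = 342, r = 23);
translate([635, 683, 0]) cylinder(h = 342, r = 23);


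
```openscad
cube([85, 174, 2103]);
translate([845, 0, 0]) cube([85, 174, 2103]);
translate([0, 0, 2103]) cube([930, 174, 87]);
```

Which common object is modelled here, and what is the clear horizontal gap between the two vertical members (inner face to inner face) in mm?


A door frame. The clear opening width is 760 mm.

Two 2103 mm tall posts with a header on top — a door frame. The left jamb is 85 mm wide at x = 0; the right jamb starts at x = 845. The clear opening is 845 − 85 = 760 mm.


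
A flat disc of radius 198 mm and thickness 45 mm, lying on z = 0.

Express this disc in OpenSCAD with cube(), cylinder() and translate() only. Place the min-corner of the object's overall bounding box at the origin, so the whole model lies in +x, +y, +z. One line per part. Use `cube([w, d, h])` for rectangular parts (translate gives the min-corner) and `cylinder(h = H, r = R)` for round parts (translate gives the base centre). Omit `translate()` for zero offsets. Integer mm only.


translate([198, 198, 0]) cylinder(h = 45, r = 198);


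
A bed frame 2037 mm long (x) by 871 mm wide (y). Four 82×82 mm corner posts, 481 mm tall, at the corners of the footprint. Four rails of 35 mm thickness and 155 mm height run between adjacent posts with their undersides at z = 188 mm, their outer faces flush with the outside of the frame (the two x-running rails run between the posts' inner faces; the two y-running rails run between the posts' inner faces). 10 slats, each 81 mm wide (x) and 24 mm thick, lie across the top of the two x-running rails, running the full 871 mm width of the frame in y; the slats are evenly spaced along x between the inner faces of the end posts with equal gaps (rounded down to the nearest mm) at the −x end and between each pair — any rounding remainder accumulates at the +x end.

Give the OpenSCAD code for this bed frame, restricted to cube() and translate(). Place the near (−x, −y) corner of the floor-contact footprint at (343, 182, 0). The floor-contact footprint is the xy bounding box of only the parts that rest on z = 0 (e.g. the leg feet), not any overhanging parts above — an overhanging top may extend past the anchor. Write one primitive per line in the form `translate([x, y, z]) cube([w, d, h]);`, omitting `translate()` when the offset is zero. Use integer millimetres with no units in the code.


// slat z = rail_z + rail_h = 188 + 155 = 343
// slat gap = ⌊(1873 − 10·81) / 11⌋ = 96
translate([343, 182, 0]) cube([82, 82, 481]);
translate([343, 971, 0]) cube([82, 82, 481]);
translate([2298, 182, 0]) cube([82, 82, 481]);
translate([2298, 971, 0]) cube([82, 82, 481]);
translate([425, 182, 188]) cube([1873, 35, 155]);
translate([425, 1018, 188]) cube([1873, 35, 155]);
translate([343, 264, 188]) cube([35, 707, 155]);
translate([2345, 264, 188]) cube([35, 707, 155]);
translate([521, 182, 343]) cube([81, 871, 24]);
translate([698, 182, 343]) cube([81, 871, 24]);
translate([875, 182, 343]) cube([81, 871, 24]);
translate([1052, 182, 343]) cube([81, 871, 24]);
translate([1229, 182, 343]) cube([81, 871, 24]);
translate([1406, 182, 343]) cube([81, 871, 24]);
translate([1583, 182, 343]) cube([81, 871, 24]);
translate([1760, 182, 343]) cube([81, 871, 24]);
translate([1937, 182, 343]) cube([81, 871, 24]);
translate([2114, 182, 343]) cube([81, 871, 24]);


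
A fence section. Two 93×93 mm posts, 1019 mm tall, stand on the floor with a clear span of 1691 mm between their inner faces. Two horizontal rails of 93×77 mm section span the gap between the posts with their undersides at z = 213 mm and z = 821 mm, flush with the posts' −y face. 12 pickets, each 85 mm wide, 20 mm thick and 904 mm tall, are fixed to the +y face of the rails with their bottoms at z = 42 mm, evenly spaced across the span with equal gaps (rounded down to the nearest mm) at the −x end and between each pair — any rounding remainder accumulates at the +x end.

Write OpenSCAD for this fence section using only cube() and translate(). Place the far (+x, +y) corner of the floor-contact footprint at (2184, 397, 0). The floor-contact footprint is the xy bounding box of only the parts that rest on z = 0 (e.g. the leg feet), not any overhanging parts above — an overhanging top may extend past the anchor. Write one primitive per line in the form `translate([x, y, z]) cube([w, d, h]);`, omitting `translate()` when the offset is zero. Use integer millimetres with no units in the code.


translate([307, 304, 0]) cube([93, 93, 1019]);
translate([2091, 304, 0]) cube([93, 93, 1019]);
translate([400, 304, 213]) cube([1691, 93, 77]);
translate([400, 304, 821]) cube([1691, 93, 77]);
translate([451, 397, 42]) cube([85, 20, 904]);
translate([587, 397, 42]) cube([85, 20, 904]);
translate([723, 397, 42]) cube([85, 20, 904]);
translate([859, 397, 42]) cube([85, 20, 904]);
translate([995, 397, 42]) cube([85, 20, 904]);
translate([1131, 397, 42]) cube([85, 20, 904]);
translate([1267, 397, 42]) cube([85, 20, 904]);
translate([1403, 397, 42]) cube([85, 20, 904]);
translate([1539, 397, 42]) cube([85, 20, 904]);
translate([1675, 397, 42]) cube([85, 20, 904]);
translate([1811, 397, 42]) cube([85, 20, 904]);
translate([1947, 397, 42]) cube([85, 20, 904]);


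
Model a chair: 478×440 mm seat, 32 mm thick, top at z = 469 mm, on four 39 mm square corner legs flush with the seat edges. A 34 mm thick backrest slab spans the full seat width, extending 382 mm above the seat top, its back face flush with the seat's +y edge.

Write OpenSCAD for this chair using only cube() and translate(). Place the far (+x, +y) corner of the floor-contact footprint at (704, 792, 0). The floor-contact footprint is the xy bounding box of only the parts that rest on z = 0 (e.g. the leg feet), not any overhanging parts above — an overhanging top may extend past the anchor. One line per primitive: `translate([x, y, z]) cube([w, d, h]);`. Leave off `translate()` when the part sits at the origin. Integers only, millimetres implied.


translate([226, 352, 437]) cube([478, 440, 32]);
translate([226, 352, 0]) cube([39, 39, 437]);
translate([665, 352, 0]) cube([39, 39, 437]);
translate([226, 753, 0]) cube([39, 39, 437]);
translate([665, 753, 0]) cube([39, 39, 437]);
translate([226, 758, 469]) cube([478, 34, 382]);


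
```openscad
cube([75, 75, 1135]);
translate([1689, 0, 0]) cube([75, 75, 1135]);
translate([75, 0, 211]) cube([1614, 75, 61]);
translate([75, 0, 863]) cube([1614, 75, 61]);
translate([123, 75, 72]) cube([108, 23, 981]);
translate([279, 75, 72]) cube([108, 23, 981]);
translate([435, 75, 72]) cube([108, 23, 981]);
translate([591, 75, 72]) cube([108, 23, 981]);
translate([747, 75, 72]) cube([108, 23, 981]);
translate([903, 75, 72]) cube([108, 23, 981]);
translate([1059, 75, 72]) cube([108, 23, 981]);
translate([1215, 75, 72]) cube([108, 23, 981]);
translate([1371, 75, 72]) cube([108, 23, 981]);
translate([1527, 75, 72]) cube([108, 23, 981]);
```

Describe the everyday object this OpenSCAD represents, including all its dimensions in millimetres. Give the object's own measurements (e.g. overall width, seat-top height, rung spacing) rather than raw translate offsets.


A fence section. Two 75×75 mm posts, 1135 mm tall, stand on the floor with a clear span of 1614 mm between their inner faces. Two horizontal rails of 75×61 mm section span the gap between the posts with their undersides at z = 211 mm and z = 863 mm, flush with the posts' −y face. 10 pickets, each 108 mm wide, 23 mm thick and 981 mm tall, are fixed to the +y face of the rails with their bottoms at z = 72 mm, spaced across the span with a 48 mm gap after the −x post and between neighbouring pickets, with 54 mm left before the +x post.


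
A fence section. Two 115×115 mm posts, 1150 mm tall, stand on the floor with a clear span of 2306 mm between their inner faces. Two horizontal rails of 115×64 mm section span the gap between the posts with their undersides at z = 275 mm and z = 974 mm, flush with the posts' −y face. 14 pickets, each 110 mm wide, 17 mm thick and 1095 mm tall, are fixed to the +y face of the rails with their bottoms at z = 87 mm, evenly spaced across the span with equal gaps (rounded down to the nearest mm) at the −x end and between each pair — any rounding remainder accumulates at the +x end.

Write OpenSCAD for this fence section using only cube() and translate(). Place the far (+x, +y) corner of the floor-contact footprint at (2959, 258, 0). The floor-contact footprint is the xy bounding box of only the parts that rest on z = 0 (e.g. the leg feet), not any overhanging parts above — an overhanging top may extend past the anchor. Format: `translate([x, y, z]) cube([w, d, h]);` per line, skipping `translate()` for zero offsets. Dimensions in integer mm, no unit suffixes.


translate([423, 143, 0]) cube([115, 115, 1150]);
translate([2844, 143, 0]) cube([115, 115, 1150]);
translate([538, 143, 275]) cube([2306, 115, 64]);
translate([538, 143, 974]) cube([2306, 115, 64]);
translate([589, 258, 87]) cube([110, 17, 1095]);
translate([750, 258, 87]) cube([110, 17, 1095]);
translate([911, 258, 87]) cube([110, 17, 1095]);
translate([1072, 258, 87]) cube([110, 17, 1095]);
translate([1233, 258, 87]) cube([110, 17, 1095]);
translate([1394, 258, 87]) cube([110, 17, 1095]);
translate([1555, 258, 87]) cube([110, 17, 1095]);
translate([1716, 258, 87]) cube([110, 17, 1095]);
translate([1877, 258, 87]) cube([110, 17, 1095]);
translate([2038, 258, 87]) cube([110, 17, 1095]);
translate([2199, 258, 87]) cube([110, 17, 1095]);
translate([2360, 258, 87]) cube([110, 17, 1095]);
translate([2521, 258, 87]) cube([110, 17, 1095]);
translate([2682, 258, 87]) cube([110, 17, 1095]);


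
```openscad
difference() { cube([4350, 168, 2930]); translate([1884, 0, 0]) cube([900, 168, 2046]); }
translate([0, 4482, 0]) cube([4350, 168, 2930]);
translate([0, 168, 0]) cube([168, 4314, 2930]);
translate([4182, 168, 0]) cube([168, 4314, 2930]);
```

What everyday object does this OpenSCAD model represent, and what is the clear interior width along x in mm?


A single room. The interior width is 4014 mm.

Four walls enclosing a rectangle with a door in the front wall — a room. Outside width 4350 minus two 168 mm walls gives 4014 mm.


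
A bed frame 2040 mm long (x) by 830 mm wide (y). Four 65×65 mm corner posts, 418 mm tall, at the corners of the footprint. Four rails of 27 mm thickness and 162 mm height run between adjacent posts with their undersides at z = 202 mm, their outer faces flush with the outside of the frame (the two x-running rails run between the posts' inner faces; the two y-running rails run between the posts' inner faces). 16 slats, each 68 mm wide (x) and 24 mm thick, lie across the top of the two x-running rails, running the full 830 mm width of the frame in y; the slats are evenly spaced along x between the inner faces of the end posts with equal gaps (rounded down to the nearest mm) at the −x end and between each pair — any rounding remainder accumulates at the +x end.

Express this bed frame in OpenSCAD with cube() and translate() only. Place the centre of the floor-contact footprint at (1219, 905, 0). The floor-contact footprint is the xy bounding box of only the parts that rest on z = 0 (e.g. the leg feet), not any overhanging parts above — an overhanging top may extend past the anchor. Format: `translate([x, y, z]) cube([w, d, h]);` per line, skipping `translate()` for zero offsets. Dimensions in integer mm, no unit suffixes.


translate([199, 490, 0]) cube([65, 65, 418]);
translate([199, 1255, 0]) cube([65, 65, 418]);
translate([2174, 490, 0]) cube([65, 65, 418]);
translate([2174, 1255, 0]) cube([65, 65, 418]);
translate([264, 490, 202]) cube([1910, 27, 162]);
translate([264, 1293, 202]) cube([1910, 27, 162]);
translate([199, 555, 202]) cube([27, 700, 162]);
translate([2212, 555, 202]) cube([27, 700, 162]);
translate([312, 490, 364]) cube([68, 830, 24]);
translate([428, 490, 364]) cube([68, 830, 24]);
translate([544, 490, 364]) cube([68, 830, 24]);
translate([660, 490, 364]) cube([68, 830, 24]);
translate([776, 490, 364]) cube([68, 830, 24]);
translate([892, 490, 364]) cube([68, 830, 24]);
translate([1008, 490, 364]) cube([68, 830, 24]);
translate([1124, 490, 364]) cube([68, 830, 24]);
translate([1240, 490, 364]) cube([68, 830, 24]);
translate([1356, 490, 364]) cube([68, 830, 24]);
translate([1472, 490, 364]) cube([68, 830, 24]);
translate([1588, 490, 364]) cube([68, 830, 24]);
translate([1704, 490, 364]) cube([68, 830, 24]);
translate([1820, 490, 364]) cube([68, 830, 24]);
translate([1936, 490, 364]) cube([68, 830, 24]);
translate([2052, 490, 364]) cube([68, 830, 24]);


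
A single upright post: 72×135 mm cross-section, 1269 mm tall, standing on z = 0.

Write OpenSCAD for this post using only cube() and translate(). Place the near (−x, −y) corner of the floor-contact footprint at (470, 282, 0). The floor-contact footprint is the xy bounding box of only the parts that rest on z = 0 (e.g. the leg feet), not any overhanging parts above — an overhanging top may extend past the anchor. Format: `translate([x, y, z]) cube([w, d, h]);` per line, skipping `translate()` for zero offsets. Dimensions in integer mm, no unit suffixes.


translate([470, 282, 0]) cube([72, 135, 1269]);


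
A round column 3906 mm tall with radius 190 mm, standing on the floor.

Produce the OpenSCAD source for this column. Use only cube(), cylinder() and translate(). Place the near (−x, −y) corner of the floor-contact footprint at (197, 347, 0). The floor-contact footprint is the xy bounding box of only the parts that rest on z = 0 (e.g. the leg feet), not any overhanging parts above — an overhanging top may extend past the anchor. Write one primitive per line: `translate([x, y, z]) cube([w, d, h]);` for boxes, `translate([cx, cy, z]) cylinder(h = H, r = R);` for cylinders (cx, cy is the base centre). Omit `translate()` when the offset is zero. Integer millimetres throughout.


translate([387, 537, 0]) cylinder(h = 3906, r = 190);


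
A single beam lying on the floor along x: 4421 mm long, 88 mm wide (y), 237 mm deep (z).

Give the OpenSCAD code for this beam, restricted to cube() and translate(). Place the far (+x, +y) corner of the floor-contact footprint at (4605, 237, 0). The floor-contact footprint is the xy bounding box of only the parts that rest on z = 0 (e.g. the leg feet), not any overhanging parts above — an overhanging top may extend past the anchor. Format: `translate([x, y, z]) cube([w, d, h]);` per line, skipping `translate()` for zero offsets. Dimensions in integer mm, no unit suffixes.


translate([184, 149, 0]) cube([4421, 88, 237]);


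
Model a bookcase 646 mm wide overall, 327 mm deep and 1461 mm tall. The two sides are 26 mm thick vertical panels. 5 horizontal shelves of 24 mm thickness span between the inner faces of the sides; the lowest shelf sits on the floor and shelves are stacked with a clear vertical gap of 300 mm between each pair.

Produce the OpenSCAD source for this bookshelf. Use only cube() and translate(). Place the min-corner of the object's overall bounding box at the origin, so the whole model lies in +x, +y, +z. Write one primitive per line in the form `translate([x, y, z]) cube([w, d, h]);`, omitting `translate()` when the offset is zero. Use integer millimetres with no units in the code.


cube([26, 327, 1461]);
translate([620, 0, 0]) cube([26, 327, 1461]);
translate([26, 0, 0]) cube([594, 327, 24]);
translate([26, 0, 324]) cube([594, 327, 24]);
translate([26, 0, 648]) cube([594, 327, 24]);
translate([26, 0, 972]) cube([594, 327, 24]);
translate([26, 0, 1296]) cube([594, 327, 24]);


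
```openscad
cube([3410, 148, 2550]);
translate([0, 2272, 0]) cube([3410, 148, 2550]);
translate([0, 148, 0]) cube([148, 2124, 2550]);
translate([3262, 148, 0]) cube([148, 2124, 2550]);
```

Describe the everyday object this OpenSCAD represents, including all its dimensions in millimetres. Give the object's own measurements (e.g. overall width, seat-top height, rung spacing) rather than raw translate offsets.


The wall frame of a small rectangular building: four walls, each 2550 mm tall and 148 mm thick, enclosing a footprint 3410 mm (x) by 2420 mm (y) outside-to-outside, with no floor or roof. The front and back walls (the −y and +y sides) span the full width; the two side walls fit between them.


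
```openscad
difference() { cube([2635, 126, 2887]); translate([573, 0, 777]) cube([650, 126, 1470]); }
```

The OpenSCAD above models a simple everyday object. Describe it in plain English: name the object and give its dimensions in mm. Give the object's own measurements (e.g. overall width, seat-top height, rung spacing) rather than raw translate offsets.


A wall 2635 mm long (x), 126 mm thick (y), 2887 mm tall, with a rectangular window opening cut through it. The opening is 650 mm wide and 1470 mm tall; its sill is at z = 777 mm and its near (−x) edge is 573 mm from the wall's −x end. The opening passes through the full wall thickness.


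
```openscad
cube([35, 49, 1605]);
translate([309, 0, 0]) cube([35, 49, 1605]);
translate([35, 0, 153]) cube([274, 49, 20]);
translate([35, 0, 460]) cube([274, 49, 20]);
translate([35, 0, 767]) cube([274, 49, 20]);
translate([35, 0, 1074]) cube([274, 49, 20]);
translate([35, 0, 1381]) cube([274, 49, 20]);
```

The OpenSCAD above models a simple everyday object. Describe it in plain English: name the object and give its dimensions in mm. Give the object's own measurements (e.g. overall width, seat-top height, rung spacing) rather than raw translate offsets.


A straight ladder. Two 35×49 mm vertical rails, 1605 mm tall, stand 344 mm apart (outside-to-outside) with their front faces coplanar on the −y side. 5 rungs, each 49 mm deep and 20 mm tall, span between the inner faces of the rails, front faces flush with the rails. The lowest rung's underside is at z = 153 mm and rungs are spaced 307 mm apart (underside to underside).


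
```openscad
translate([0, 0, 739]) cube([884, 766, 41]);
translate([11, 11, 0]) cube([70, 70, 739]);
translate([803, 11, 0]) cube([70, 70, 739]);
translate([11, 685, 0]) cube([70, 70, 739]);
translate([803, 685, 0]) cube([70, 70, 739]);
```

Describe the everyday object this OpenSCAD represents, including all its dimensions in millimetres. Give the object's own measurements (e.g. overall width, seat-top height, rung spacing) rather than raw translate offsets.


A table: top 884 mm (x) × 766 mm (y), 41 mm thick, upper face at z = 780 mm, on four 70×70 mm square legs, each inset 11 mm from the nearest pair of top edges from z = 0 to the bottom of the top.
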